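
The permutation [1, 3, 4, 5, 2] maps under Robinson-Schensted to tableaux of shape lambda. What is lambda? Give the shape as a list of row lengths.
Row-insert each entry into an empty tableau.

After inserting 1: P = [[1]].
After inserting 3: P = [[1, 3]].
After inserting 4: P = [[1, 3, 4]].
After inserting 5: P = [[1, 3, 4, 5]].
After inserting 2: P = [[1, 2, 4, 5], [3]].

The final insertion tableau P = [[1, 2, 4, 5], [3]] has shape [4, 1].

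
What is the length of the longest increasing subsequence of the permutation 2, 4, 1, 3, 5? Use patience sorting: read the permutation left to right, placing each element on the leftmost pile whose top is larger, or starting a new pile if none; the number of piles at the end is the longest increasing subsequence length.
3

2: new pile. tops = [2]
4: new pile. tops = [2, 4]
1: onto pile 1 (replacing 2). tops = [1, 4]
3: onto pile 2 (replacing 4). tops = [1, 3]
5: new pile. tops = [1, 3, 5]

3 piles, so the longest increasing subsequence has length 3.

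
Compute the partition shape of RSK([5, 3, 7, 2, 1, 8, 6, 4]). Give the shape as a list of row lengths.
Row-insert each entry into an empty tableau.

After inserting 5: P = [[5]].
After inserting 3: P = [[3], [5]].
After inserting 7: P = [[3, 7], [5]].
After inserting 2: P = [[2, 7], [3], [5]].
After inserting 1: P = [[1, 7], [2], [3], [5]].
After inserting 8: P = [[1, 7, 8], [2], [3], [5]].
After inserting 6: P = [[1, 6, 8], [2, 7], [3], [5]].
After inserting 4: P = [[1, 4, 8], [2, 6], [3, 7], [5]].

The final insertion tableau P = [[1, 4, 8], [2, 6], [3, 7], [5]] has shape [3, 2, 2, 1].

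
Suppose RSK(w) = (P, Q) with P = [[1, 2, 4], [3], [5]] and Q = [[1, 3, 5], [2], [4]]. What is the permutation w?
5 1 3 2 4

Reverse the RSK construction: for i from n down to 1, find the cell of Q containing i, remove the entry at that cell from P, and reverse-bump it up through P; the value ejected from row 1 is w(i).

Step i=5: Q has 5 at row 1, column 3; remove that cell from P, ejecting 4. So w(5) = 4. P is now [[1, 2], [3], [5]].
Step i=4: Q has 4 at row 3, column 1; remove 5 from row 3 of P and reverse-bump: 5 enters row 2 and ejects 3; 3 enters row 1 and ejects 2. So w(4) = 2. P is now [[1, 3], [5]].
Step i=3: Q has 3 at row 1, column 2; remove that cell from P, ejecting 3. So w(3) = 3. P is now [[1], [5]].
Step i=2: Q has 2 at row 2, column 1; remove 5 from row 2 of P and reverse-bump: 5 enters row 1 and ejects 1. So w(2) = 1. P is now [[5]].
Step i=1: Q has 1 at row 1, column 1; remove that cell from P, ejecting 5. So w(1) = 5. P is now [].

So w = 5 1 3 2 4.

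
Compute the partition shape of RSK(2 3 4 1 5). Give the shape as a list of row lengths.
[4, 1]

Row-insert each entry into an empty tableau.

After inserting 2: P = [[2]].
After inserting 3: P = [[2, 3]].
After inserting 4: P = [[2, 3, 4]].
After inserting 1: P = [[1, 3, 4], [2]].
After inserting 5: P = [[1, 3, 4, 5], [2]].

The final insertion tableau P = [[1, 3, 4, 5], [2]] has shape [4, 1].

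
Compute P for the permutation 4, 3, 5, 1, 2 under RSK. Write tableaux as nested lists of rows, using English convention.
Insert 4: appended to row 1. P = [[4]].
Insert 3: 3 bumps 4 from row 1; 4 starts row 2. P = [[3], [4]].
Insert 5: appended to row 1. P = [[3, 5], [4]].
Insert 1: 1 bumps 3 from row 1; 3 bumps 4 from row 2; 4 starts row 3. P = [[1, 5], [3], [4]].
Insert 2: 2 bumps 5 from row 1; 5 appends to row 2. P = [[1, 2], [3, 5], [4]].

So P = [[1, 2], [3, 5], [4]].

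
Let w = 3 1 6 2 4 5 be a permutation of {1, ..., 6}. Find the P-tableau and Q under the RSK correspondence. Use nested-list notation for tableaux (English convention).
P = [[1, 2, 4, 5], [3, 6]], Q = [[1, 3, 5, 6], [2, 4]]

Insert each entry of the permutation into P by Schensted row insertion, recording in Q the position of each new cell.

Insert 3: appended to row 1. P = [[3]].
Insert 1: 1 bumps 3 from row 1; 3 starts row 2. P = [[1], [3]].
Insert 6: appended to row 1. P = [[1, 6], [3]].
Insert 2: 2 bumps 6 from row 1; 6 appends to row 2. P = [[1, 2], [3, 6]].
Insert 4: appended to row 1. P = [[1, 2, 4], [3, 6]].
Insert 5: appended to row 1. P = [[1, 2, 4, 5], [3, 6]].

So P = [[1, 2, 4, 5], [3, 6]], Q = [[1, 3, 5, 6], [2, 4]].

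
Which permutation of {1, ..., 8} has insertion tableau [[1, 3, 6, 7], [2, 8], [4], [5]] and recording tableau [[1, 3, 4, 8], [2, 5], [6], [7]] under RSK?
Reverse RSK: for i = n, n-1, ..., 1, locate i in Q, remove the corresponding corner cell from P, and reverse-bump its entry up through P; the value ejected from row 1 is w(i).

So w = 5 2 4 8 6 3 1 7.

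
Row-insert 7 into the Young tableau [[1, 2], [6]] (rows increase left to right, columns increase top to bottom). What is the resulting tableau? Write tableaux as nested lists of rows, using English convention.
7 is larger than every entry of row 1, so it is appended to row 1. The new tableau is [[1, 2, 7], [6]].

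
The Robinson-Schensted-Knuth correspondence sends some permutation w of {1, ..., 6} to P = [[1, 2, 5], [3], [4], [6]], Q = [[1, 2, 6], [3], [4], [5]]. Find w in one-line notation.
1 6 4 3 2 5

Reverse the RSK construction: for i from n down to 1, find the cell of Q containing i, remove the entry at that cell from P, and reverse-bump it up through P; the value ejected from row 1 is w(i).

Step i=6: Q has 6 at row 1, column 3; remove that cell from P, ejecting 5. So w(6) = 5. P is now [[1, 2], [3], [4], [6]].
Step i=5: Q has 5 at row 4, column 1; remove 6 from row 4 of P and reverse-bump: 6 enters row 3 and ejects 4; 4 enters row 2 and ejects 3; 3 enters row 1 and ejects 2. So w(5) = 2. P is now [[1, 3], [4], [6]].
Step i=4: Q has 4 at row 3, column 1; remove 6 from row 3 of P and reverse-bump: 6 enters row 2 and ejects 4; 4 enters row 1 and ejects 3. So w(4) = 3. P is now [[1, 4], [6]].
Step i=3: Q has 3 at row 2, column 1; remove 6 from row 2 of P and reverse-bump: 6 enters row 1 and ejects 4. So w(3) = 4. P is now [[1, 6]].
Step i=2: Q has 2 at row 1, column 2; remove that cell from P, ejecting 6. So w(2) = 6. P is now [[1]].
Step i=1: Q has 1 at row 1, column 1; remove that cell from P, ejecting 1. So w(1) = 1. P is now [].

So w = 1 6 4 3 2 5.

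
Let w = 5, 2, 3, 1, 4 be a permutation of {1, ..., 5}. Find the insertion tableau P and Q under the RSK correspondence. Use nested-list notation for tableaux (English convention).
P = [[1, 3, 4], [2], [5]], Q = [[1, 3, 5], [2], [4]]

Insert each entry of the permutation into P by Schensted row insertion, recording in Q the position of each new cell.

After inserting 5: P = [[5]].
After inserting 2: P = [[2], [5]].
After inserting 3: P = [[2, 3], [5]].
After inserting 1: P = [[1, 3], [2], [5]].
After inserting 4: P = [[1, 3, 4], [2], [5]].

So P = [[1, 3, 4], [2], [5]], Q = [[1, 3, 5], [2], [4]].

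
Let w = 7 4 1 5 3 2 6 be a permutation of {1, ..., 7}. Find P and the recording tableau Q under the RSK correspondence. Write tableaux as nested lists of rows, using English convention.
P = [[1, 2, 6], [3, 5], [4], [7]], Q = [[1, 4, 7], [2, 5], [3], [6]]

Insert each entry of the permutation into P by Schensted row insertion, recording in Q the position of each new cell.

Insert 7: appended to row 1. P = [[7]].
Insert 4: 4 bumps 7 from row 1; 7 starts row 2. P = [[4], [7]].
Insert 1: 1 bumps 4 from row 1; 4 bumps 7 from row 2; 7 starts row 3. P = [[1], [4], [7]].
Insert 5: appended to row 1. P = [[1, 5], [4], [7]].
Insert 3: 3 bumps 5 from row 1; 5 appends to row 2. P = [[1, 3], [4, 5], [7]].
Insert 2: 2 bumps 3 from row 1; 3 bumps 4 from row 2; 4 bumps 7 from row 3; 7 starts row 4. P = [[1, 2], [3, 5], [4], [7]].
Insert 6: appended to row 1. P = [[1, 2, 6], [3, 5], [4], [7]].

So P = [[1, 2, 6], [3, 5], [4], [7]], Q = [[1, 4, 7], [2, 5], [3], [6]].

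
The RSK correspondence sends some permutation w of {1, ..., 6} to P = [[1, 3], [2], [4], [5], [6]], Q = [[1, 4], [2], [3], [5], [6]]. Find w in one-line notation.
6 5 2 4 3 1

Reverse the RSK construction: for i from n down to 1, find the cell of Q containing i, remove the entry at that cell from P, and reverse-bump it up through P; the value ejected from row 1 is w(i).

Step i=6: Q has 6 at row 5, column 1; remove 6 from row 5 of P and reverse-bump: 6 enters row 4 and ejects 5; 5 enters row 3 and ejects 4; 4 enters row 2 and ejects 2; 2 enters row 1 and ejects 1. So w(6) = 1. P is now [[2, 3], [4], [5], [6]].
Step i=5: Q has 5 at row 4, column 1; remove 6 from row 4 of P and reverse-bump: 6 enters row 3 and ejects 5; 5 enters row 2 and ejects 4; 4 enters row 1 and ejects 3. So w(5) = 3. P is now [[2, 4], [5], [6]].
Step i=4: Q has 4 at row 1, column 2; remove that cell from P, ejecting 4. So w(4) = 4. P is now [[2], [5], [6]].
Step i=3: Q has 3 at row 3, column 1; remove 6 from row 3 of P and reverse-bump: 6 enters row 2 and ejects 5; 5 enters row 1 and ejects 2. So w(3) = 2. P is now [[5], [6]].
Step i=2: Q has 2 at row 2, column 1; remove 6 from row 2 of P and reverse-bump: 6 enters row 1 and ejects 5. So w(2) = 5. P is now [[6]].
Step i=1: Q has 1 at row 1, column 1; remove that cell from P, ejecting 6. So w(1) = 6. P is now [].

So w = 6 5 2 4 3 1.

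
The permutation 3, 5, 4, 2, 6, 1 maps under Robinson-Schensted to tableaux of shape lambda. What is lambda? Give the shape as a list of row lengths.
[3, 1, 1, 1]

Row-insert each entry into an empty tableau.

After inserting 3: P = [[3]].
After inserting 5: P = [[3, 5]].
After inserting 4: P = [[3, 4], [5]].
After inserting 2: P = [[2, 4], [3], [5]].
After inserting 6: P = [[2, 4, 6], [3], [5]].
After inserting 1: P = [[1, 4, 6], [2], [3], [5]].

The final insertion tableau P = [[1, 4, 6], [2], [3], [5]] has shape [3, 1, 1, 1].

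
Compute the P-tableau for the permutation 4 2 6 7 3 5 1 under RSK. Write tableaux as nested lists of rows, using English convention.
P = [[1, 3, 5], [2, 6, 7], [4]]

Insert 4: appended to row 1. P = [[4]].
Insert 2: 2 bumps 4 from row 1; 4 starts row 2. P = [[2], [4]].
Insert 6: appended to row 1. P = [[2, 6], [4]].
Insert 7: appended to row 1. P = [[2, 6, 7], [4]].
Insert 3: 3 bumps 6 from row 1; 6 appends to row 2. P = [[2, 3, 7], [4, 6]].
Insert 5: 5 bumps 7 from row 1; 7 appends to row 2. P = [[2, 3, 5], [4, 6, 7]].
Insert 1: 1 bumps 2 from row 1; 2 bumps 4 from row 2; 4 starts row 3. P = [[1, 3, 5], [2, 6, 7], [4]].

So P = [[1, 3, 5], [2, 6, 7], [4]].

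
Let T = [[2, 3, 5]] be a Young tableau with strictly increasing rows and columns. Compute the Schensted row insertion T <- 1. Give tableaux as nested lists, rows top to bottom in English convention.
[[1, 3, 5], [2]]

In row 1, 1 replaces 2 (the leftmost entry greater than 1); 2 is bumped to row 2. 2 starts a new row 2. The new tableau is [[1, 3, 5], [2]].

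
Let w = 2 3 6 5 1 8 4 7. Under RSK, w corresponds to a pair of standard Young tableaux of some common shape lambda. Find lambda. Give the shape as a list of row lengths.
[4, 3, 1]

Row-insert each entry into an empty tableau.

After inserting 2: P = [[2]].
After inserting 3: P = [[2, 3]].
After inserting 6: P = [[2, 3, 6]].
After inserting 5: P = [[2, 3, 5], [6]].
After inserting 1: P = [[1, 3, 5], [2], [6]].
After inserting 8: P = [[1, 3, 5, 8], [2], [6]].
After inserting 4: P = [[1, 3, 4, 8], [2, 5], [6]].
After inserting 7: P = [[1, 3, 4, 7], [2, 5, 8], [6]].

The final insertion tableau P = [[1, 3, 4, 7], [2, 5, 8], [6]] has shape [4, 3, 1].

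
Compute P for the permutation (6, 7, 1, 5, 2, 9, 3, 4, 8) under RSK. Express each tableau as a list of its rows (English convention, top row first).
P = [[1, 2, 3, 4, 8], [5, 7, 9], [6]]

Insert 6: appended to row 1. P = [[6]].
Insert 7: appended to row 1. P = [[6, 7]].
Insert 1: 1 bumps 6 from row 1; 6 starts row 2. P = [[1, 7], [6]].
Insert 5: 5 bumps 7 from row 1; 7 appends to row 2. P = [[1, 5], [6, 7]].
Insert 2: 2 bumps 5 from row 1; 5 bumps 6 from row 2; 6 starts row 3. P = [[1, 2], [5, 7], [6]].
Insert 9: appended to row 1. P = [[1, 2, 9], [5, 7], [6]].
Insert 3: 3 bumps 9 from row 1; 9 appends to row 2. P = [[1, 2, 3], [5, 7, 9], [6]].
Insert 4: appended to row 1. P = [[1, 2, 3, 4], [5, 7, 9], [6]].
Insert 8: appended to row 1. P = [[1, 2, 3, 4, 8], [5, 7, 9], [6]].

So P = [[1, 2, 3, 4, 8], [5, 7, 9], [6]].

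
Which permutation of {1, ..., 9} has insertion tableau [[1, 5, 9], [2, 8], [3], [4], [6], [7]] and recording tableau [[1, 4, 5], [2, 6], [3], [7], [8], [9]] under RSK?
Reverse the RSK construction: for i from n down to 1, find the cell of Q containing i, remove the entry at that cell from P, and reverse-bump it up through P; the value ejected from row 1 is w(i).

Step i=9: Q has 9 at row 6, column 1; remove 7 from row 6 of P and reverse-bump: 7 enters row 5 and ejects 6; 6 enters row 4 and ejects 4; 4 enters row 3 and ejects 3; 3 enters row 2 and ejects 2; 2 enters row 1 and ejects 1. So w(9) = 1. P is now [[2, 5, 9], [3, 8], [4], [6], [7]].
Step i=8: Q has 8 at row 5, column 1; remove 7 from row 5 of P and reverse-bump: 7 enters row 4 and ejects 6; 6 enters row 3 and ejects 4; 4 enters row 2 and ejects 3; 3 enters row 1 and ejects 2. So w(8) = 2. P is now [[3, 5, 9], [4, 8], [6], [7]].
Step i=7: Q has 7 at row 4, column 1; remove 7 from row 4 of P and reverse-bump: 7 enters row 3 and ejects 6; 6 enters row 2 and ejects 4; 4 enters row 1 and ejects 3. So w(7) = 3. P is now [[4, 5, 9], [6, 8], [7]].
Step i=6: Q has 6 at row 2, column 2; remove 8 from row 2 of P and reverse-bump: 8 enters row 1 and ejects 5. So w(6) = 5. P is now [[4, 8, 9], [6], [7]].
Step i=5: Q has 5 at row 1, column 3; remove that cell from P, ejecting 9. So w(5) = 9. P is now [[4, 8], [6], [7]].
Step i=4: Q has 4 at row 1, column 2; remove that cell from P, ejecting 8. So w(4) = 8. P is now [[4], [6], [7]].
Step i=3: Q has 3 at row 3, column 1; remove 7 from row 3 of P and reverse-bump: 7 enters row 2 and ejects 6; 6 enters row 1 and ejects 4. So w(3) = 4. P is now [[6], [7]].
Step i=2: Q has 2 at row 2, column 1; remove 7 from row 2 of P and reverse-bump: 7 enters row 1 and ejects 6. So w(2) = 6. P is now [[7]].
Step i=1: Q has 1 at row 1, column 1; remove that cell from P, ejecting 7. So w(1) = 7. P is now [].

So w = 7 6 4 8 9 5 3 2 1.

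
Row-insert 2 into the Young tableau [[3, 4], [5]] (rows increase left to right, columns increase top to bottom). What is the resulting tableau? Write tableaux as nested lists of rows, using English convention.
[[2, 4], [3], [5]]

In row 1, 2 replaces 3 (the leftmost entry greater than 2); 3 is bumped to row 2. In row 2, 3 replaces 5 (the leftmost entry greater than 3); 5 is bumped to row 3. 5 starts a new row 3. The new tableau is [[2, 4], [3], [5]].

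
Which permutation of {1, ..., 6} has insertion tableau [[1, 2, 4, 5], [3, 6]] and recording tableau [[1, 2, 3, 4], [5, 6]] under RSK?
1 3 4 6 2 5

Reverse the RSK construction: for i from n down to 1, find the cell of Q containing i, remove the entry at that cell from P, and reverse-bump it up through P; the value ejected from row 1 is w(i).

Step i=6: Q has 6 at row 2, column 2; remove 6 from row 2 of P and reverse-bump: 6 enters row 1 and ejects 5. So w(6) = 5. P is now [[1, 2, 4, 6], [3]].
Step i=5: Q has 5 at row 2, column 1; remove 3 from row 2 of P and reverse-bump: 3 enters row 1 and ejects 2. So w(5) = 2. P is now [[1, 3, 4, 6]].
Step i=4: Q has 4 at row 1, column 4; remove that cell from P, ejecting 6. So w(4) = 6. P is now [[1, 3, 4]].
Step i=3: Q has 3 at row 1, column 3; remove that cell from P, ejecting 4. So w(3) = 4. P is now [[1, 3]].
Step i=2: Q has 2 at row 1, column 2; remove that cell from P, ejecting 3. So w(2) = 3. P is now [[1]].
Step i=1: Q has 1 at row 1, column 1; remove that cell from P, ejecting 1. So w(1) = 1. P is now [].

So w = 1 3 4 6 2 5.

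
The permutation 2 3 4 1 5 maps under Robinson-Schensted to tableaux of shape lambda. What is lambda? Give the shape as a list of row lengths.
[4, 1]

Row-insert each entry into an empty tableau.

After inserting 2: P = [[2]].
After inserting 3: P = [[2, 3]].
After inserting 4: P = [[2, 3, 4]].
After inserting 1: P = [[1, 3, 4], [2]].
After inserting 5: P = [[1, 3, 4, 5], [2]].

The final insertion tableau P = [[1, 3, 4, 5], [2]] has shape [4, 1].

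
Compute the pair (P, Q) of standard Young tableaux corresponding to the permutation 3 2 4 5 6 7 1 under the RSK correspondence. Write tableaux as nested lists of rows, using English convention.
Insert each entry of the permutation into P by Schensted row insertion, recording in Q the position of each new cell.

Insert 3: appended to row 1. P = [[3]].
Insert 2: 2 bumps 3 from row 1; 3 starts row 2. P = [[2], [3]].
Insert 4: appended to row 1. P = [[2, 4], [3]].
Insert 5: appended to row 1. P = [[2, 4, 5], [3]].
Insert 6: appended to row 1. P = [[2, 4, 5, 6], [3]].
Insert 7: appended to row 1. P = [[2, 4, 5, 6, 7], [3]].
Insert 1: 1 bumps 2 from row 1; 2 bumps 3 from row 2; 3 starts row 3. P = [[1, 4, 5, 6, 7], [2], [3]].

So P = [[1, 4, 5, 6, 7], [2], [3]], Q = [[1, 3, 4, 5, 6], [2], [7]].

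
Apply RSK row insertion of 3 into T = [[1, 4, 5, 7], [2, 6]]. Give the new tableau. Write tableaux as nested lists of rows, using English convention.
[[1, 3, 5, 7], [2, 4], [6]]

In row 1, 3 replaces 4 (the leftmost entry greater than 3); 4 is bumped to row 2. In row 2, 4 replaces 6 (the leftmost entry greater than 4); 6 is bumped to row 3. 6 starts a new row 3. The new tableau is [[1, 3, 5, 7], [2, 4], [6]].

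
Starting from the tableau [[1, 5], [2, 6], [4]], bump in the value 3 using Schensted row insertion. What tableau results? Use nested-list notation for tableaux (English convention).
[[1, 3], [2, 5], [4, 6]]

In row 1, 3 replaces 5 (the leftmost entry greater than 3); 5 is bumped to row 2. In row 2, 5 replaces 6 (the leftmost entry greater than 5); 6 is bumped to row 3. 6 is appended to row 3. The new tableau is [[1, 3], [2, 5], [4, 6]].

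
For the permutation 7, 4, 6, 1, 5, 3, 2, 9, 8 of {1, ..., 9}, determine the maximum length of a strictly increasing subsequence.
3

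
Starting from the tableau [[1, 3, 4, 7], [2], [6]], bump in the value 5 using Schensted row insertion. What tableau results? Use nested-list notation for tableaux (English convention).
In row 1, 5 replaces 7 (the leftmost entry greater than 5); 7 is bumped to row 2. 7 is appended to row 2. The new tableau is [[1, 3, 4, 5], [2, 7], [6]].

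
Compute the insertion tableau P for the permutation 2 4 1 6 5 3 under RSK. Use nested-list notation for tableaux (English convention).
After inserting 2: P = [[2]].
After inserting 4: P = [[2, 4]].
After inserting 1: P = [[1, 4], [2]].
After inserting 6: P = [[1, 4, 6], [2]].
After inserting 5: P = [[1, 4, 5], [2, 6]].
After inserting 3: P = [[1, 3, 5], [2, 4], [6]].

So P = [[1, 3, 5], [2, 4], [6]].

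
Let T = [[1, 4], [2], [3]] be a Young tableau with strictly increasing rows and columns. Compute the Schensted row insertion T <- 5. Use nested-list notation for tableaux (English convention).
5 is larger than every entry of row 1, so it is appended to row 1. The new tableau is [[1, 4, 5], [2], [3]].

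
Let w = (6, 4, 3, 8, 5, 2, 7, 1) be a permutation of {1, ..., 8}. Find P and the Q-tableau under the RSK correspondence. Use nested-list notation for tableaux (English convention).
Insert each entry of the permutation into P by Schensted row insertion, recording in Q the position of each new cell.

Insert 6: appended to row 1. P = [[6]], Q = [[1]].
Insert 4: 4 bumps 6 from row 1; 6 starts row 2. P = [[4], [6]], Q = [[1], [2]].
Insert 3: 3 bumps 4 from row 1; 4 bumps 6 from row 2; 6 starts row 3. P = [[3], [4], [6]], Q = [[1], [2], [3]].
Insert 8: appended to row 1. P = [[3, 8], [4], [6]], Q = [[1, 4], [2], [3]].
Insert 5: 5 bumps 8 from row 1; 8 appends to row 2. P = [[3, 5], [4, 8], [6]], Q = [[1, 4], [2, 5], [3]].
Insert 2: 2 bumps 3 from row 1; 3 bumps 4 from row 2; 4 bumps 6 from row 3; 6 starts row 4. P = [[2, 5], [3, 8], [4], [6]], Q = [[1, 4], [2, 5], [3], [6]].
Insert 7: appended to row 1. P = [[2, 5, 7], [3, 8], [4], [6]], Q = [[1, 4, 7], [2, 5], [3], [6]].
Insert 1: 1 bumps 2 from row 1; 2 bumps 3 from row 2; 3 bumps 4 from row 3; 4 bumps 6 from row 4; 6 starts row 5. P = [[1, 5, 7], [2, 8], [3], [4], [6]], Q = [[1, 4, 7], [2, 5], [3], [6], [8]].

So P = [[1, 5, 7], [2, 8], [3], [4], [6]], Q = [[1, 4, 7], [2, 5], [3], [6], [8]].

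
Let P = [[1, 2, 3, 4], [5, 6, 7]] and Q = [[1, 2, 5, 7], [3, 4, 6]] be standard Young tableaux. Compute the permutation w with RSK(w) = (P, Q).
5 6 1 2 7 3 4

Reverse RSK: for i = n, n-1, ..., 1, locate i in Q, remove the corresponding corner cell from P, and reverse-bump its entry up through P; the value ejected from row 1 is w(i).

So w = 5 6 1 2 7 3 4.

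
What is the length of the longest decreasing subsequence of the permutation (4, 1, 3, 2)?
3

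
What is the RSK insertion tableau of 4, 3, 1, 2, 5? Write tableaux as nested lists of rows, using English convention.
P = [[1, 2, 5], [3], [4]]

Insert 4: appended to row 1. P = [[4]].
Insert 3: 3 bumps 4 from row 1; 4 starts row 2. P = [[3], [4]].
Insert 1: 1 bumps 3 from row 1; 3 bumps 4 from row 2; 4 starts row 3. P = [[1], [3], [4]].
Insert 2: appended to row 1. P = [[1, 2], [3], [4]].
Insert 5: appended to row 1. P = [[1, 2, 5], [3], [4]].

So P = [[1, 2, 5], [3], [4]].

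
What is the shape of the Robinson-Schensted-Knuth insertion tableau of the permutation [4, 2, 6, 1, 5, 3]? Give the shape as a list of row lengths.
[2, 2, 2]

Row-insert each entry into an empty tableau.

After inserting 4: P = [[4]].
After inserting 2: P = [[2], [4]].
After inserting 6: P = [[2, 6], [4]].
After inserting 1: P = [[1, 6], [2], [4]].
After inserting 5: P = [[1, 5], [2, 6], [4]].
After inserting 3: P = [[1, 3], [2, 5], [4, 6]].

The final insertion tableau P = [[1, 3], [2, 5], [4, 6]] has shape [2, 2, 2].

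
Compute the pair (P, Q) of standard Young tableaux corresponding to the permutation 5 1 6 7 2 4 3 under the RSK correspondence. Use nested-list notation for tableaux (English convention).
Insert each entry of the permutation into P by Schensted row insertion, recording in Q the position of each new cell.

After inserting 5: P = [[5]].
After inserting 1: P = [[1], [5]].
After inserting 6: P = [[1, 6], [5]].
After inserting 7: P = [[1, 6, 7], [5]].
After inserting 2: P = [[1, 2, 7], [5, 6]].
After inserting 4: P = [[1, 2, 4], [5, 6, 7]].
After inserting 3: P = [[1, 2, 3], [4, 6, 7], [5]].

So P = [[1, 2, 3], [4, 6, 7], [5]], Q = [[1, 3, 4], [2, 5, 6], [7]].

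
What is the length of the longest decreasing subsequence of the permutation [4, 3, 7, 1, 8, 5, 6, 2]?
3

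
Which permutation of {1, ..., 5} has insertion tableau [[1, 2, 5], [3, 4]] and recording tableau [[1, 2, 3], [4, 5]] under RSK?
3 4 5 1 2

Reverse the RSK construction: for i from n down to 1, find the cell of Q containing i, remove the entry at that cell from P, and reverse-bump it up through P; the value ejected from row 1 is w(i).

Step i=5: Q has 5 at row 2, column 2; remove 4 from row 2 of P and reverse-bump: 4 enters row 1 and ejects 2. So w(5) = 2. P is now [[1, 4, 5], [3]].
Step i=4: Q has 4 at row 2, column 1; remove 3 from row 2 of P and reverse-bump: 3 enters row 1 and ejects 1. So w(4) = 1. P is now [[3, 4, 5]].
Step i=3: Q has 3 at row 1, column 3; remove that cell from P, ejecting 5. So w(3) = 5. P is now [[3, 4]].
Step i=2: Q has 2 at row 1, column 2; remove that cell from P, ejecting 4. So w(2) = 4. P is now [[3]].
Step i=1: Q has 1 at row 1, column 1; remove that cell from P, ejecting 3. So w(1) = 3. P is now [].

So w = 3 4 5 1 2.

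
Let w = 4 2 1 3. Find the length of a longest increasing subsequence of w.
2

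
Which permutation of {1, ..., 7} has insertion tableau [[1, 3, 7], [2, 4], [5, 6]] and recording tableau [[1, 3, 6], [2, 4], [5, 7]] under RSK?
5 2 6 4 1 7 3

Reverse the RSK construction: for i from n down to 1, find the cell of Q containing i, remove the entry at that cell from P, and reverse-bump it up through P; the value ejected from row 1 is w(i).

Step i=7: Q has 7 at row 3, column 2; remove 6 from row 3 of P and reverse-bump: 6 enters row 2 and ejects 4; 4 enters row 1 and ejects 3. So w(7) = 3. P is now [[1, 4, 7], [2, 6], [5]].
Step i=6: Q has 6 at row 1, column 3; remove that cell from P, ejecting 7. So w(6) = 7. P is now [[1, 4], [2, 6], [5]].
Step i=5: Q has 5 at row 3, column 1; remove 5 from row 3 of P and reverse-bump: 5 enters row 2 and ejects 2; 2 enters row 1 and ejects 1. So w(5) = 1. P is now [[2, 4], [5, 6]].
Step i=4: Q has 4 at row 2, column 2; remove 6 from row 2 of P and reverse-bump: 6 enters row 1 and ejects 4. So w(4) = 4. P is now [[2, 6], [5]].
Step i=3: Q has 3 at row 1, column 2; remove that cell from P, ejecting 6. So w(3) = 6. P is now [[2], [5]].
Step i=2: Q has 2 at row 2, column 1; remove 5 from row 2 of P and reverse-bump: 5 enters row 1 and ejects 2. So w(2) = 2. P is now [[5]].
Step i=1: Q has 1 at row 1, column 1; remove that cell from P, ejecting 5. So w(1) = 5. P is now [].

So w = 5 2 6 4 1 7 3.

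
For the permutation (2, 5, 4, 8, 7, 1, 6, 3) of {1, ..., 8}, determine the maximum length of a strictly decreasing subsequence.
4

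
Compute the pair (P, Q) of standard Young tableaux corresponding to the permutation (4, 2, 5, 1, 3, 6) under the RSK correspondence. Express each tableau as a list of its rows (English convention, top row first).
P = [[1, 3, 6], [2, 5], [4]], Q = [[1, 3, 6], [2, 5], [4]]

Insert each entry of the permutation into P by Schensted row insertion, recording in Q the position of each new cell.

Insert 4: appended to row 1. P = [[4]].
Insert 2: 2 bumps 4 from row 1; 4 starts row 2. P = [[2], [4]].
Insert 5: appended to row 1. P = [[2, 5], [4]].
Insert 1: 1 bumps 2 from row 1; 2 bumps 4 from row 2; 4 starts row 3. P = [[1, 5], [2], [4]].
Insert 3: 3 bumps 5 from row 1; 5 appends to row 2. P = [[1, 3], [2, 5], [4]].
Insert 6: appended to row 1. P = [[1, 3, 6], [2, 5], [4]].

So P = [[1, 3, 6], [2, 5], [4]], Q = [[1, 3, 6], [2, 5], [4]].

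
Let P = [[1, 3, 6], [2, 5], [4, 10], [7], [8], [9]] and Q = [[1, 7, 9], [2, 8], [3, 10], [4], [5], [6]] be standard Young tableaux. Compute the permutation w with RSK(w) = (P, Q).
Reverse the RSK construction: for i from n down to 1, find the cell of Q containing i, remove the entry at that cell from P, and reverse-bump it up through P; the value ejected from row 1 is w(i).

Step i=10: Q has 10 at row 3, column 2; remove 10 from row 3 of P and reverse-bump: 10 enters row 2 and ejects 5; 5 enters row 1 and ejects 3. So w(10) = 3. P is now [[1, 5, 6], [2, 10], [4], [7], [8], [9]].
Step i=9: Q has 9 at row 1, column 3; remove that cell from P, ejecting 6. So w(9) = 6. P is now [[1, 5], [2, 10], [4], [7], [8], [9]].
Step i=8: Q has 8 at row 2, column 2; remove 10 from row 2 of P and reverse-bump: 10 enters row 1 and ejects 5. So w(8) = 5. P is now [[1, 10], [2], [4], [7], [8], [9]].
Step i=7: Q has 7 at row 1, column 2; remove that cell from P, ejecting 10. So w(7) = 10. P is now [[1], [2], [4], [7], [8], [9]].
Step i=6: Q has 6 at row 6, column 1; remove 9 from row 6 of P and reverse-bump: 9 enters row 5 and ejects 8; 8 enters row 4 and ejects 7; 7 enters row 3 and ejects 4; 4 enters row 2 and ejects 2; 2 enters row 1 and ejects 1. So w(6) = 1. P is now [[2], [4], [7], [8], [9]].
Step i=5: Q has 5 at row 5, column 1; remove 9 from row 5 of P and reverse-bump: 9 enters row 4 and ejects 8; 8 enters row 3 and ejects 7; 7 enters row 2 and ejects 4; 4 enters row 1 and ejects 2. So w(5) = 2. P is now [[4], [7], [8], [9]].
Step i=4: Q has 4 at row 4, column 1; remove 9 from row 4 of P and reverse-bump: 9 enters row 3 and ejects 8; 8 enters row 2 and ejects 7; 7 enters row 1 and ejects 4. So w(4) = 4. P is now [[7], [8], [9]].
Step i=3: Q has 3 at row 3, column 1; remove 9 from row 3 of P and reverse-bump: 9 enters row 2 and ejects 8; 8 enters row 1 and ejects 7. So w(3) = 7. P is now [[8], [9]].
Step i=2: Q has 2 at row 2, column 1; remove 9 from row 2 of P and reverse-bump: 9 enters row 1 and ejects 8. So w(2) = 8. P is now [[9]].
Step i=1: Q has 1 at row 1, column 1; remove that cell from P, ejecting 9. So w(1) = 9. P is now [].

So w = 9 8 7 4 2 1 10 5 6 3.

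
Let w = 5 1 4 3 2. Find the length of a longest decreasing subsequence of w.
4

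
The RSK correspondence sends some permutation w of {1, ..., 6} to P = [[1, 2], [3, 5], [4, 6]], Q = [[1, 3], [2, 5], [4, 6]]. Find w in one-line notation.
4 3 6 1 5 2

Reverse the RSK construction: for i from n down to 1, find the cell of Q containing i, remove the entry at that cell from P, and reverse-bump it up through P; the value ejected from row 1 is w(i).

Step i=6: Q has 6 at row 3, column 2; remove 6 from row 3 of P and reverse-bump: 6 enters row 2 and ejects 5; 5 enters row 1 and ejects 2. So w(6) = 2. P is now [[1, 5], [3, 6], [4]].
Step i=5: Q has 5 at row 2, column 2; remove 6 from row 2 of P and reverse-bump: 6 enters row 1 and ejects 5. So w(5) = 5. P is now [[1, 6], [3], [4]].
Step i=4: Q has 4 at row 3, column 1; remove 4 from row 3 of P and reverse-bump: 4 enters row 2 and ejects 3; 3 enters row 1 and ejects 1. So w(4) = 1. P is now [[3, 6], [4]].
Step i=3: Q has 3 at row 1, column 2; remove that cell from P, ejecting 6. So w(3) = 6. P is now [[3], [4]].
Step i=2: Q has 2 at row 2, column 1; remove 4 from row 2 of P and reverse-bump: 4 enters row 1 and ejects 3. So w(2) = 3. P is now [[4]].
Step i=1: Q has 1 at row 1, column 1; remove that cell from P, ejecting 4. So w(1) = 4. P is now [].

So w = 4 3 6 1 5 2.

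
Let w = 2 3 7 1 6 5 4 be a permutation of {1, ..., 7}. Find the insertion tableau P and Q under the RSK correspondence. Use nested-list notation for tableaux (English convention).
P = [[1, 3, 4], [2, 5], [6], [7]], Q = [[1, 2, 3], [4, 5], [6], [7]]

Insert each entry of the permutation into P by Schensted row insertion, recording in Q the position of each new cell.

Insert 2: appended to row 1. P = [[2]].
Insert 3: appended to row 1. P = [[2, 3]].
Insert 7: appended to row 1. P = [[2, 3, 7]].
Insert 1: 1 bumps 2 from row 1; 2 starts row 2. P = [[1, 3, 7], [2]].
Insert 6: 6 bumps 7 from row 1; 7 appends to row 2. P = [[1, 3, 6], [2, 7]].
Insert 5: 5 bumps 6 from row 1; 6 bumps 7 from row 2; 7 starts row 3. P = [[1, 3, 5], [2, 6], [7]].
Insert 4: 4 bumps 5 from row 1; 5 bumps 6 from row 2; 6 bumps 7 from row 3; 7 starts row 4. P = [[1, 3, 4], [2, 5], [6], [7]].

So P = [[1, 3, 4], [2, 5], [6], [7]], Q = [[1, 2, 3], [4, 5], [6], [7]].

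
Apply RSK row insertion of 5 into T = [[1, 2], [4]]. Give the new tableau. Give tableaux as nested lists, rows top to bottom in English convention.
5 is larger than every entry of row 1, so it is appended to row 1. The new tableau is [[1, 2, 5], [4]].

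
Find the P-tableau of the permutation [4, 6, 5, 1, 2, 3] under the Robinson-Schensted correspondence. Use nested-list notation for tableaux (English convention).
P = [[1, 2, 3], [4, 5], [6]]

Insert 4: appended to row 1. P = [[4]].
Insert 6: appended to row 1. P = [[4, 6]].
Insert 5: 5 bumps 6 from row 1; 6 starts row 2. P = [[4, 5], [6]].
Insert 1: 1 bumps 4 from row 1; 4 bumps 6 from row 2; 6 starts row 3. P = [[1, 5], [4], [6]].
Insert 2: 2 bumps 5 from row 1; 5 appends to row 2. P = [[1, 2], [4, 5], [6]].
Insert 3: appended to row 1. P = [[1, 2, 3], [4, 5], [6]].

So P = [[1, 2, 3], [4, 5], [6]].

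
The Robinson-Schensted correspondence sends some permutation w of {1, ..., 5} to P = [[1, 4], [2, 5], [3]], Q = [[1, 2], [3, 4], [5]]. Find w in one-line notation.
3 5 2 4 1

Reverse the RSK construction: for i from n down to 1, find the cell of Q containing i, remove the entry at that cell from P, and reverse-bump it up through P; the value ejected from row 1 is w(i).

Step i=5: Q has 5 at row 3, column 1; remove 3 from row 3 of P and reverse-bump: 3 enters row 2 and ejects 2; 2 enters row 1 and ejects 1. So w(5) = 1. P is now [[2, 4], [3, 5]].
Step i=4: Q has 4 at row 2, column 2; remove 5 from row 2 of P and reverse-bump: 5 enters row 1 and ejects 4. So w(4) = 4. P is now [[2, 5], [3]].
Step i=3: Q has 3 at row 2, column 1; remove 3 from row 2 of P and reverse-bump: 3 enters row 1 and ejects 2. So w(3) = 2. P is now [[3, 5]].
Step i=2: Q has 2 at row 1, column 2; remove that cell from P, ejecting 5. So w(2) = 5. P is now [[3]].
Step i=1: Q has 1 at row 1, column 1; remove that cell from P, ejecting 3. So w(1) = 3. P is now [].

So w = 3 5 2 4 1.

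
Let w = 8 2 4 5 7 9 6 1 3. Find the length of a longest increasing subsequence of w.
5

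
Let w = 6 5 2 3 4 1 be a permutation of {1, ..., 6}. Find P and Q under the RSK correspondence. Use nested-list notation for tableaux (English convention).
Insert each entry of the permutation into P by Schensted row insertion, recording in Q the position of each new cell.

Insert 6: appended to row 1. P = [[6]], Q = [[1]].
Insert 5: 5 bumps 6 from row 1; 6 starts row 2. P = [[5], [6]], Q = [[1], [2]].
Insert 2: 2 bumps 5 from row 1; 5 bumps 6 from row 2; 6 starts row 3. P = [[2], [5], [6]], Q = [[1], [2], [3]].
Insert 3: appended to row 1. P = [[2, 3], [5], [6]], Q = [[1, 4], [2], [3]].
Insert 4: appended to row 1. P = [[2, 3, 4], [5], [6]], Q = [[1, 4, 5], [2], [3]].
Insert 1: 1 bumps 2 from row 1; 2 bumps 5 from row 2; 5 bumps 6 from row 3; 6 starts row 4. P = [[1, 3, 4], [2], [5], [6]], Q = [[1, 4, 5], [2], [3], [6]].

So P = [[1, 3, 4], [2], [5], [6]], Q = [[1, 4, 5], [2], [3], [6]].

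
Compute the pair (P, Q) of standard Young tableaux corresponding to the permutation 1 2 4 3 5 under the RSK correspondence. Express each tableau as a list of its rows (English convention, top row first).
P = [[1, 2, 3, 5], [4]], Q = [[1, 2, 3, 5], [4]]

Insert each entry of the permutation into P by Schensted row insertion, recording in Q the position of each new cell.

Insert 1: appended to row 1. P = [[1]], Q = [[1]].
Insert 2: appended to row 1. P = [[1, 2]], Q = [[1, 2]].
Insert 4: appended to row 1. P = [[1, 2, 4]], Q = [[1, 2, 3]].
Insert 3: 3 bumps 4 from row 1; 4 starts row 2. P = [[1, 2, 3], [4]], Q = [[1, 2, 3], [4]].
Insert 5: appended to row 1. P = [[1, 2, 3, 5], [4]], Q = [[1, 2, 3, 5], [4]].

So P = [[1, 2, 3, 5], [4]], Q = [[1, 2, 3, 5], [4]].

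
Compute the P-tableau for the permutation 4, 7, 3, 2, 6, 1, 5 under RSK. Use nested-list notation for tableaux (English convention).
P = [[1, 5], [2, 6], [3, 7], [4]]

Insert 4: appended to row 1. P = [[4]].
Insert 7: appended to row 1. P = [[4, 7]].
Insert 3: 3 bumps 4 from row 1; 4 starts row 2. P = [[3, 7], [4]].
Insert 2: 2 bumps 3 from row 1; 3 bumps 4 from row 2; 4 starts row 3. P = [[2, 7], [3], [4]].
Insert 6: 6 bumps 7 from row 1; 7 appends to row 2. P = [[2, 6], [3, 7], [4]].
Insert 1: 1 bumps 2 from row 1; 2 bumps 3 from row 2; 3 bumps 4 from row 3; 4 starts row 4. P = [[1, 6], [2, 7], [3], [4]].
Insert 5: 5 bumps 6 from row 1; 6 bumps 7 from row 2; 7 appends to row 3. P = [[1, 5], [2, 6], [3, 7], [4]].

So P = [[1, 5], [2, 6], [3, 7], [4]].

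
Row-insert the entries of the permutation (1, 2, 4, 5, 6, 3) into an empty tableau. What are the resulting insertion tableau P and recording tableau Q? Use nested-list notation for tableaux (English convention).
P = [[1, 2, 3, 5, 6], [4]], Q = [[1, 2, 3, 4, 5], [6]]

Insert each entry of the permutation into P by Schensted row insertion, recording in Q the position of each new cell.

Insert 1: appended to row 1. P = [[1]].
Insert 2: appended to row 1. P = [[1, 2]].
Insert 4: appended to row 1. P = [[1, 2, 4]].
Insert 5: appended to row 1. P = [[1, 2, 4, 5]].
Insert 6: appended to row 1. P = [[1, 2, 4, 5, 6]].
Insert 3: 3 bumps 4 from row 1; 4 starts row 2. P = [[1, 2, 3, 5, 6], [4]].

So P = [[1, 2, 3, 5, 6], [4]], Q = [[1, 2, 3, 4, 5], [6]].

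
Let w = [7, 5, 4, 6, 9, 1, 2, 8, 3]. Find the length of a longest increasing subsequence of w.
3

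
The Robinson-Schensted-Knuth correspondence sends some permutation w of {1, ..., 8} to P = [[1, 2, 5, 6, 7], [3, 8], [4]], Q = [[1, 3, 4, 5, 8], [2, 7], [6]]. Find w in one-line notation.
4 1 3 5 8 2 6 7

Reverse the RSK construction: for i from n down to 1, find the cell of Q containing i, remove the entry at that cell from P, and reverse-bump it up through P; the value ejected from row 1 is w(i).

Step i=8: Q has 8 at row 1, column 5; remove that cell from P, ejecting 7. So w(8) = 7. P is now [[1, 2, 5, 6], [3, 8], [4]].
Step i=7: Q has 7 at row 2, column 2; remove 8 from row 2 of P and reverse-bump: 8 enters row 1 and ejects 6. So w(7) = 6. P is now [[1, 2, 5, 8], [3], [4]].
Step i=6: Q has 6 at row 3, column 1; remove 4 from row 3 of P and reverse-bump: 4 enters row 2 and ejects 3; 3 enters row 1 and ejects 2. So w(6) = 2. P is now [[1, 3, 5, 8], [4]].
Step i=5: Q has 5 at row 1, column 4; remove that cell from P, ejecting 8. So w(5) = 8. P is now [[1, 3, 5], [4]].
Step i=4: Q has 4 at row 1, column 3; remove that cell from P, ejecting 5. So w(4) = 5. P is now [[1, 3], [4]].
Step i=3: Q has 3 at row 1, column 2; remove that cell from P, ejecting 3. So w(3) = 3. P is now [[1], [4]].
Step i=2: Q has 2 at row 2, column 1; remove 4 from row 2 of P and reverse-bump: 4 enters row 1 and ejects 1. So w(2) = 1. P is now [[4]].
Step i=1: Q has 1 at row 1, column 1; remove that cell from P, ejecting 4. So w(1) = 4. P is now [].

So w = 4 1 3 5 8 2 6 7.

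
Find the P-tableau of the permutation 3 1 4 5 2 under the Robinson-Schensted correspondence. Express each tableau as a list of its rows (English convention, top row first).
Insert 3: appended to row 1. P = [[3]].
Insert 1: 1 bumps 3 from row 1; 3 starts row 2. P = [[1], [3]].
Insert 4: appended to row 1. P = [[1, 4], [3]].
Insert 5: appended to row 1. P = [[1, 4, 5], [3]].
Insert 2: 2 bumps 4 from row 1; 4 appends to row 2. P = [[1, 2, 5], [3, 4]].

So P = [[1, 2, 5], [3, 4]].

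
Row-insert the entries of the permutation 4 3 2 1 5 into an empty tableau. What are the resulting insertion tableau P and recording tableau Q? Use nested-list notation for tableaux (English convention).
P = [[1, 5], [2], [3], [4]], Q = [[1, 5], [2], [3], [4]]

Insert each entry of the permutation into P by Schensted row insertion, recording in Q the position of each new cell.

Insert 4: appended to row 1. P = [[4]].
Insert 3: 3 bumps 4 from row 1; 4 starts row 2. P = [[3], [4]].
Insert 2: 2 bumps 3 from row 1; 3 bumps 4 from row 2; 4 starts row 3. P = [[2], [3], [4]].
Insert 1: 1 bumps 2 from row 1; 2 bumps 3 from row 2; 3 bumps 4 from row 3; 4 starts row 4. P = [[1], [2], [3], [4]].
Insert 5: appended to row 1. P = [[1, 5], [2], [3], [4]].

So P = [[1, 5], [2], [3], [4]], Q = [[1, 5], [2], [3], [4]].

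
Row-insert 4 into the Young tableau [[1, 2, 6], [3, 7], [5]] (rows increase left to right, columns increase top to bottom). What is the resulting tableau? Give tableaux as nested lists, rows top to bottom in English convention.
In row 1, 4 replaces 6 (the leftmost entry greater than 4); 6 is bumped to row 2. In row 2, 6 replaces 7 (the leftmost entry greater than 6); 7 is bumped to row 3. 7 is appended to row 3. The new tableau is [[1, 2, 4], [3, 6], [5, 7]].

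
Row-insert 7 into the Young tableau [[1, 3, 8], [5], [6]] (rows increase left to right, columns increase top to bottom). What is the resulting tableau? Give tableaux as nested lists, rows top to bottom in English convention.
[[1, 3, 7], [5, 8], [6]]

In row 1, 7 replaces 8 (the leftmost entry greater than 7); 8 is bumped to row 2. 8 is appended to row 2. The new tableau is [[1, 3, 7], [5, 8], [6]].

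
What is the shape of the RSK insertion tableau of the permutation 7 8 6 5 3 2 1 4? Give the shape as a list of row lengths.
[2, 2, 1, 1, 1, 1]

Row-insert each entry into an empty tableau.

After inserting 7: P = [[7]].
After inserting 8: P = [[7, 8]].
After inserting 6: P = [[6, 8], [7]].
After inserting 5: P = [[5, 8], [6], [7]].
After inserting 3: P = [[3, 8], [5], [6], [7]].
After inserting 2: P = [[2, 8], [3], [5], [6], [7]].
After inserting 1: P = [[1, 8], [2], [3], [5], [6], [7]].
After inserting 4: P = [[1, 4], [2, 8], [3], [5], [6], [7]].

The final insertion tableau P = [[1, 4], [2, 8], [3], [5], [6], [7]] has shape [2, 2, 1, 1, 1, 1].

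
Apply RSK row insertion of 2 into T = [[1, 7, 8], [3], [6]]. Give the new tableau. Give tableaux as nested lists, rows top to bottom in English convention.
In row 1, 2 replaces 7 (the leftmost entry greater than 2); 7 is bumped to row 2. 7 is appended to row 2. The new tableau is [[1, 2, 8], [3, 7], [6]].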